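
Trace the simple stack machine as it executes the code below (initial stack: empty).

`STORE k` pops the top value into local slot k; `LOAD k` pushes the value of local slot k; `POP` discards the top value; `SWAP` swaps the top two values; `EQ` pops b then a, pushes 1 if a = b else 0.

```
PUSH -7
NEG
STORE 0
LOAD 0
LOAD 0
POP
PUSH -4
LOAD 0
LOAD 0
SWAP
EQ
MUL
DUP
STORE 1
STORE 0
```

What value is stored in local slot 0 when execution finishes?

-4

PUSH -7 → [-7]
NEG     → [7]
STORE 0 → []
LOAD 0  → [7]
LOAD 0  → [7, 7]
POP     → [7]
PUSH -4 → [7, -4]
LOAD 0  → [7, -4, 7]
LOAD 0  → [7, -4, 7, 7]
SWAP    → [7, -4, 7, 7]
EQ      → [7, -4, 1]
MUL     → [7, -4]
DUP     → [7, -4, -4]
STORE 1 → [7, -4]
STORE 0 → [7]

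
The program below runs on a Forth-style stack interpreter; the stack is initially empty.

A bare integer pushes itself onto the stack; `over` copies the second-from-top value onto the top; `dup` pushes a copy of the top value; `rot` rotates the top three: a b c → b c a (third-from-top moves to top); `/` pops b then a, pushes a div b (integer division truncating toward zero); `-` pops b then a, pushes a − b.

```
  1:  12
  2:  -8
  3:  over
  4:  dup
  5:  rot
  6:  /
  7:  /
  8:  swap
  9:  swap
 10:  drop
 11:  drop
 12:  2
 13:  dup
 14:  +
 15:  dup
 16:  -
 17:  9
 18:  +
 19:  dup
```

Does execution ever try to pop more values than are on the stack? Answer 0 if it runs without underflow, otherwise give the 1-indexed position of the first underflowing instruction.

12    [12]
-8    [12, -8]
over  [12, -8, 12]
dup   [12, -8, 12, 12]
rot   [12, 12, 12, -8]
/     [12, 12, -1]
/     [12, -12]
swap  [-12, 12]
swap  [12, -12]
drop  [12]
drop  []
2     [2]
dup   [2, 2]
+     [4]
dup   [4, 4]
-     [0]
9     [0, 9]
+     [9]
dup   [9, 9]

0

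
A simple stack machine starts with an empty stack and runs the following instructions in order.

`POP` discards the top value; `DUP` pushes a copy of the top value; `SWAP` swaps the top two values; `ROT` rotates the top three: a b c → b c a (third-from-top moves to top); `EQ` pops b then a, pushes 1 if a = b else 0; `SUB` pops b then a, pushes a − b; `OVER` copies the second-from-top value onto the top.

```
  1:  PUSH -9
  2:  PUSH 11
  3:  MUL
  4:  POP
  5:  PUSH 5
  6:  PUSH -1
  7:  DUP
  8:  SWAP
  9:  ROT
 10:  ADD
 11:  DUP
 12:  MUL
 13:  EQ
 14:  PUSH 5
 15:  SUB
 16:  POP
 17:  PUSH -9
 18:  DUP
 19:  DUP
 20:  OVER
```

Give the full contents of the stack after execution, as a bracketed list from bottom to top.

PUSH -9 → -9
PUSH 11 → -9 11
MUL     → -99
POP     → (empty)
PUSH 5  → 5
PUSH -1 → 5 -1
DUP     → 5 -1 -1
SWAP    → 5 -1 -1
ROT     → -1 -1 5
ADD     → -1 4
DUP     → -1 4 4
MUL     → -1 16
EQ      → 0
PUSH 5  → 0 5
SUB     → -5
POP     → (empty)
PUSH -9 → -9
DUP     → -9 -9
DUP     → -9 -9 -9
OVER    → -9 -9 -9 -9

[-9, -9, -9, -9]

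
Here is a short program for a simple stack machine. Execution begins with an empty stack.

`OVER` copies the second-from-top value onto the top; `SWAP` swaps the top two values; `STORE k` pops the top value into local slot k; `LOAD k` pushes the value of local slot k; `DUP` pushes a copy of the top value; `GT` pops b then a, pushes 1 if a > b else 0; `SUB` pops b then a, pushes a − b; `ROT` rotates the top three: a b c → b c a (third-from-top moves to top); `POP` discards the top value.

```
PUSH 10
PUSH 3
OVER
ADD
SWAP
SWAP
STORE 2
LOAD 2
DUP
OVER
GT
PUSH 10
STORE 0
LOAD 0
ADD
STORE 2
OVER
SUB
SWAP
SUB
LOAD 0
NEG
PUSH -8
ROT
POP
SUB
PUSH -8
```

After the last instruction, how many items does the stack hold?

2

PUSH 10 → 10
PUSH 3  → 10 3
OVER    → 10 3 10
ADD     → 10 13
SWAP    → 13 10
SWAP    → 10 13
STORE 2 → 10
LOAD 2  → 10 13
DUP     → 10 13 13
OVER    → 10 13 13 13
GT      → 10 13 0
PUSH 10 → 10 13 0 10
STORE 0 → 10 13 0
LOAD 0  → 10 13 0 10
ADD     → 10 13 10
STORE 2 → 10 13
OVER    → 10 13 10
SUB     → 10 3
SWAP    → 3 10
SUB     → -7
LOAD 0  → -7 10
NEG     → -7 -10
PUSH -8 → -7 -10 -8
ROT     → -10 -8 -7
POP     → -10 -8
SUB     → -2
PUSH -8 → -2 -8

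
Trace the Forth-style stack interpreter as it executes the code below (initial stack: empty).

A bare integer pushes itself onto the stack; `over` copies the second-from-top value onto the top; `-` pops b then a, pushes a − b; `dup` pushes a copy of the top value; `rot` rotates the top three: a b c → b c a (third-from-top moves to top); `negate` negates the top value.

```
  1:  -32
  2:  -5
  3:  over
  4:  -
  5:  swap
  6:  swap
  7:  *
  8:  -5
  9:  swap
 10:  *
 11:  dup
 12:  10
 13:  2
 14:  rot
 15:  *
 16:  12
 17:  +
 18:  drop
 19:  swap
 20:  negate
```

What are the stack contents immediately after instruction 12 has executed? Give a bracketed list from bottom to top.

-32  -> [-32]
-5   -> [-32, -5]
over -> [-32, -5, -32]
-    -> [-32, 27]
swap -> [27, -32]
swap -> [-32, 27]
*    -> [-864]
-5   -> [-864, -5]
swap -> [-5, -864]
*    -> [4320]
dup  -> [4320, 4320]
10   -> [4320, 4320, 10]

[4320, 4320, 10]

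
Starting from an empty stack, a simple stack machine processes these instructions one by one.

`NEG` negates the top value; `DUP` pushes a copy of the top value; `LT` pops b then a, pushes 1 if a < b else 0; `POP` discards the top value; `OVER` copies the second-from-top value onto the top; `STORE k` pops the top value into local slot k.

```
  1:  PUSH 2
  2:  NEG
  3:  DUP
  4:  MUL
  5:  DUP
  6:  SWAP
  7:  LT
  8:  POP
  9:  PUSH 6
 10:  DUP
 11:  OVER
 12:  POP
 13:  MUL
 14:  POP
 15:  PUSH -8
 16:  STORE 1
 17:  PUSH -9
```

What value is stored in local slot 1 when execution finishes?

-8

PUSH 2  -> 2
NEG     -> -2
DUP     -> -2 -2
MUL     -> 4
DUP     -> 4 4
SWAP    -> 4 4
LT      -> 0
POP     -> (empty)
PUSH 6  -> 6
DUP     -> 6 6
OVER    -> 6 6 6
POP     -> 6 6
MUL     -> 36
POP     -> (empty)
PUSH -8 -> -8
STORE 1 -> (empty)
PUSH -9 -> -9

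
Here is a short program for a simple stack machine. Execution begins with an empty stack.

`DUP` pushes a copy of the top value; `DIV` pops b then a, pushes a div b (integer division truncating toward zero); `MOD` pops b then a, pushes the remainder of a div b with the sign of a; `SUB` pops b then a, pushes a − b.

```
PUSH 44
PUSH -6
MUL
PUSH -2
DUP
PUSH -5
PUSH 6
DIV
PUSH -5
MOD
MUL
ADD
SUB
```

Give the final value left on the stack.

-262

PUSH 44  [44]
PUSH -6  [44, -6]
MUL      [-264]
PUSH -2  [-264, -2]
DUP      [-264, -2, -2]
PUSH -5  [-264, -2, -2, -5]
PUSH 6   [-264, -2, -2, -5, 6]
DIV      [-264, -2, -2, 0]
PUSH -5  [-264, -2, -2, 0, -5]
MOD      [-264, -2, -2, 0]
MUL      [-264, -2, 0]
ADD      [-264, -2]
SUB      [-262]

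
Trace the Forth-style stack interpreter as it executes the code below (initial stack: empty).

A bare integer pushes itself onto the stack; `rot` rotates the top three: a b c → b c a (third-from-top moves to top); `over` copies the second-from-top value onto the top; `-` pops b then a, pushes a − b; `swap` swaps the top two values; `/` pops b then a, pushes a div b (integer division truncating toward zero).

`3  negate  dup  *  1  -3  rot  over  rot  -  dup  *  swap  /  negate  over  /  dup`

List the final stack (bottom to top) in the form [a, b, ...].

[1, 0, 0]

3      : [3]
negate : [-3]
dup    : [-3, -3]
*      : [9]
1      : [9, 1]
-3     : [9, 1, -3]
rot    : [1, -3, 9]
over   : [1, -3, 9, -3]
rot    : [1, 9, -3, -3]
-      : [1, 9, 0]
dup    : [1, 9, 0, 0]
*      : [1, 9, 0]
swap   : [1, 0, 9]
/      : [1, 0]
negate : [1, 0]
over   : [1, 0, 1]
/      : [1, 0]
dup    : [1, 0, 0]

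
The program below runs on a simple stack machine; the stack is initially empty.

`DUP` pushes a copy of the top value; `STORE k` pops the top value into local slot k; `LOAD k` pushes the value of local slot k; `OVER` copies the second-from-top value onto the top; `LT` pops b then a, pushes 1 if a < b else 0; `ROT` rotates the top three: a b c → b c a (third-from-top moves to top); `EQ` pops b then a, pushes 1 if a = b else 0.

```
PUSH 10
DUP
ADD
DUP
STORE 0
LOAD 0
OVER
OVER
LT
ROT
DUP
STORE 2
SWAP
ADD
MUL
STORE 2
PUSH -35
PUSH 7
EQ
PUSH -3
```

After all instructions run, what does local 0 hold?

20

PUSH 10  -> [10]
DUP      -> [10, 10]
ADD      -> [20]
DUP      -> [20, 20]
STORE 0  -> [20]
LOAD 0   -> [20, 20]
OVER     -> [20, 20, 20]
OVER     -> [20, 20, 20, 20]
LT       -> [20, 20, 0]
ROT      -> [20, 0, 20]
DUP      -> [20, 0, 20, 20]
STORE 2  -> [20, 0, 20]
SWAP     -> [20, 20, 0]
ADD      -> [20, 20]
MUL      -> [400]
STORE 2  -> []
PUSH -35 -> [-35]
PUSH 7   -> [-35, 7]
EQ       -> [0]
PUSH -3  -> [0, -3]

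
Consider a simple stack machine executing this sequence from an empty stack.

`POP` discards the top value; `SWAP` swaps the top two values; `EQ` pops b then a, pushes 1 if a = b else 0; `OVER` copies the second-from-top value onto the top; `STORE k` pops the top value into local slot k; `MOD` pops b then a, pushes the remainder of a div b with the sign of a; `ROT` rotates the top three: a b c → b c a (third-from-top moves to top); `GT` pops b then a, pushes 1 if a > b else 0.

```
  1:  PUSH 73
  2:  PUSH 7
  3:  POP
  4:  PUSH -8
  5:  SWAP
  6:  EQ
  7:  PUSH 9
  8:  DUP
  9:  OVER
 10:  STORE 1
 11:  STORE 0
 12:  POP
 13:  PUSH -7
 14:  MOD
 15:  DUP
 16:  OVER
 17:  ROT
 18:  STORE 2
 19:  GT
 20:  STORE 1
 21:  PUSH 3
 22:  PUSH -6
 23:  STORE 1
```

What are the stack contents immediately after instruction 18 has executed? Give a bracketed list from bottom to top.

[0, 0]

PUSH 73 → 73
PUSH 7  → 73 7
POP     → 73
PUSH -8 → 73 -8
SWAP    → -8 73
EQ      → 0
PUSH 9  → 0 9
DUP     → 0 9 9
OVER    → 0 9 9 9
STORE 1 → 0 9 9
STORE 0 → 0 9
POP     → 0
PUSH -7 → 0 -7
MOD     → 0
DUP     → 0 0
OVER    → 0 0 0
ROT     → 0 0 0
STORE 2 → 0 0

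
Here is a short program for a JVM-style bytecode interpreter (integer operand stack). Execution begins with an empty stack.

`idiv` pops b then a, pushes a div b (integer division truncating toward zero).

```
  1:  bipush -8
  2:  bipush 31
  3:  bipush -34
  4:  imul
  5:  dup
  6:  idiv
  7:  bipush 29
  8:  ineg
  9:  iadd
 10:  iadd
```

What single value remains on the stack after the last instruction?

-36

bipush -8  -> [-8]
bipush 31  -> [-8, 31]
bipush -34 -> [-8, 31, -34]
imul       -> [-8, -1054]
dup        -> [-8, -1054, -1054]
idiv       -> [-8, 1]
bipush 29  -> [-8, 1, 29]
ineg       -> [-8, 1, -29]
iadd       -> [-8, -28]
iadd       -> [-36]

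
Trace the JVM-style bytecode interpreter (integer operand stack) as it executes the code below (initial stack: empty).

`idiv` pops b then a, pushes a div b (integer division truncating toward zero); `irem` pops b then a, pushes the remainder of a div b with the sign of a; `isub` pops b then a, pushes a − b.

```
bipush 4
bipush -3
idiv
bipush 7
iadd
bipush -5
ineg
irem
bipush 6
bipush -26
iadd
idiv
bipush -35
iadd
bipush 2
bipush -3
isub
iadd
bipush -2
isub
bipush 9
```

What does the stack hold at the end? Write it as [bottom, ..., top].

bipush 4   → [4]
bipush -3  → [4, -3]
idiv       → [-1]
bipush 7   → [-1, 7]
iadd       → [6]
bipush -5  → [6, -5]
ineg       → [6, 5]
irem       → [1]
bipush 6   → [1, 6]
bipush -26 → [1, 6, -26]
iadd       → [1, -20]
idiv       → [0]
bipush -35 → [0, -35]
iadd       → [-35]
bipush 2   → [-35, 2]
bipush -3  → [-35, 2, -3]
isub       → [-35, 5]
iadd       → [-30]
bipush -2  → [-30, -2]
isub       → [-28]
bipush 9   → [-28, 9]

[-28, 9]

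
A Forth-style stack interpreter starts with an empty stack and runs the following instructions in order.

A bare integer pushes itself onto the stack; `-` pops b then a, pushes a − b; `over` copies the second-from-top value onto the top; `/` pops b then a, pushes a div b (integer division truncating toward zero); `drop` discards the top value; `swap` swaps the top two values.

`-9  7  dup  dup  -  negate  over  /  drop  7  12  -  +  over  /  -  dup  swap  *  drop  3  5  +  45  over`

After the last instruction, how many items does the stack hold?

3

-9     -> -9
7      -> -9 7
dup    -> -9 7 7
dup    -> -9 7 7 7
-      -> -9 7 0
negate -> -9 7 0
over   -> -9 7 0 7
/      -> -9 7 0
drop   -> -9 7
7      -> -9 7 7
12     -> -9 7 7 12
-      -> -9 7 -5
+      -> -9 2
over   -> -9 2 -9
/      -> -9 0
-      -> -9
dup    -> -9 -9
swap   -> -9 -9
*      -> 81
drop   -> (empty)
3      -> 3
5      -> 3 5
+      -> 8
45     -> 8 45
over   -> 8 45 8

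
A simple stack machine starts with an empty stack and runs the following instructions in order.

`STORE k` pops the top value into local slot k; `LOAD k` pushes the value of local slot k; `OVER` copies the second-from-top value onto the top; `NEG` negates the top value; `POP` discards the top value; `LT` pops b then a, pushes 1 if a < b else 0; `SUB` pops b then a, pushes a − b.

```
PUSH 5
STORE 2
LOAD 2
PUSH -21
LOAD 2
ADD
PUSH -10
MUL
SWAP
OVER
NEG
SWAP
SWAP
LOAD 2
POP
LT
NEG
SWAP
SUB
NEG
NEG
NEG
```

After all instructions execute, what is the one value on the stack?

160

PUSH 5   : [5]
STORE 2  : []
LOAD 2   : [5]
PUSH -21 : [5, -21]
LOAD 2   : [5, -21, 5]
ADD      : [5, -16]
PUSH -10 : [5, -16, -10]
MUL      : [5, 160]
SWAP     : [160, 5]
OVER     : [160, 5, 160]
NEG      : [160, 5, -160]
SWAP     : [160, -160, 5]
SWAP     : [160, 5, -160]
LOAD 2   : [160, 5, -160, 5]
POP      : [160, 5, -160]
LT       : [160, 0]
NEG      : [160, 0]
SWAP     : [0, 160]
SUB      : [-160]
NEG      : [160]
NEG      : [-160]
NEG      : [160]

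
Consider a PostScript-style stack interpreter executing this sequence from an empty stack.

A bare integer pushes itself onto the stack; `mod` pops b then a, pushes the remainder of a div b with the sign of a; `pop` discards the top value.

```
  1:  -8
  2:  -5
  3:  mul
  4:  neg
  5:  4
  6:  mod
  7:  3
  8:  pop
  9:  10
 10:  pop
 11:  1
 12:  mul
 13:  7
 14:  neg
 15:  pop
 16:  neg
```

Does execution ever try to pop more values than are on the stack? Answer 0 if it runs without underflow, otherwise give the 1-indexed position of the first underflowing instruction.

0

-8   -8
-5   -8 -5
mul  40
neg  -40
4    -40 4
mod  0
3    0 3
pop  0
10   0 10
pop  0
1    0 1
mul  0
7    0 7
neg  0 -7
pop  0
neg  0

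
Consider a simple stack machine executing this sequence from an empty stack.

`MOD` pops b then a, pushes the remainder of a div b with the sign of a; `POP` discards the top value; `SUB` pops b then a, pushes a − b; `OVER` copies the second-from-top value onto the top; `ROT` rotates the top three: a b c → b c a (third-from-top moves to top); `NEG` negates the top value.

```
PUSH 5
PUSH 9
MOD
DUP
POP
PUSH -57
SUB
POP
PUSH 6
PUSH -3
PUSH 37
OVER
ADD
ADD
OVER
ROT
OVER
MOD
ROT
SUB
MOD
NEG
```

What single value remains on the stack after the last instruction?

PUSH 5   : 5
PUSH 9   : 5 9
MOD      : 5
DUP      : 5 5
POP      : 5
PUSH -57 : 5 -57
SUB      : 62
POP      : (empty)
PUSH 6   : 6
PUSH -3  : 6 -3
PUSH 37  : 6 -3 37
OVER     : 6 -3 37 -3
ADD      : 6 -3 34
ADD      : 6 31
OVER     : 6 31 6
ROT      : 31 6 6
OVER     : 31 6 6 6
MOD      : 31 6 0
ROT      : 6 0 31
SUB      : 6 -31
MOD      : 6
NEG      : -6

-6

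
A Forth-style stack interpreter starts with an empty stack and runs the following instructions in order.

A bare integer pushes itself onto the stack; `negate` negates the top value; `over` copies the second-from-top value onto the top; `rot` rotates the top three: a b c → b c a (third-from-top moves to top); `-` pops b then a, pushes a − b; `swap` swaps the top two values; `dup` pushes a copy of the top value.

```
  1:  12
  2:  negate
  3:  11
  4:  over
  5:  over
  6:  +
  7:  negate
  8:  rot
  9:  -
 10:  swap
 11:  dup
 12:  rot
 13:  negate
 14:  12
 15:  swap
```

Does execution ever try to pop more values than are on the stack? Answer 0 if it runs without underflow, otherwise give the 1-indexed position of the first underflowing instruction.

12     : 12
negate : -12
11     : -12 11
over   : -12 11 -12
over   : -12 11 -12 11
+      : -12 11 -1
negate : -12 11 1
rot    : 11 1 -12
-      : 11 13
swap   : 13 11
dup    : 13 11 11
rot    : 11 11 13
negate : 11 11 -13
12     : 11 11 -13 12
swap   : 11 11 12 -13

0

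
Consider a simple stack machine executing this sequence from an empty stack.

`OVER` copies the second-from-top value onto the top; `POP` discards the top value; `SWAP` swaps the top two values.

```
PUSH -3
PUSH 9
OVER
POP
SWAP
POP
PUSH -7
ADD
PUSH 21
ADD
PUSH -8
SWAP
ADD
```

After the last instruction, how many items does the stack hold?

PUSH -3 : [-3]
PUSH 9  : [-3, 9]
OVER    : [-3, 9, -3]
POP     : [-3, 9]
SWAP    : [9, -3]
POP     : [9]
PUSH -7 : [9, -7]
ADD     : [2]
PUSH 21 : [2, 21]
ADD     : [23]
PUSH -8 : [23, -8]
SWAP    : [-8, 23]
ADD     : [15]

1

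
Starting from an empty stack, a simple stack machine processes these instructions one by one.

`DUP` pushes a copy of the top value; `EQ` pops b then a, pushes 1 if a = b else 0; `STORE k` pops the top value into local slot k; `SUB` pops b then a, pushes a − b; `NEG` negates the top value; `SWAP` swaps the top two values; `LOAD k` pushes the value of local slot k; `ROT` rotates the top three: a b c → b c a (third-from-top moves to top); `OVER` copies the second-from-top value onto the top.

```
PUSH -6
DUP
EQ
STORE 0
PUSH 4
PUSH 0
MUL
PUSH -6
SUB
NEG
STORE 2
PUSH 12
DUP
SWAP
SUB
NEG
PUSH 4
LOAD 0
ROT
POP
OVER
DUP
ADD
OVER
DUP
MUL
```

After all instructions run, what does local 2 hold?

PUSH -6 → -6
DUP     → -6 -6
EQ      → 1
STORE 0 → (empty)
PUSH 4  → 4
PUSH 0  → 4 0
MUL     → 0
PUSH -6 → 0 -6
SUB     → 6
NEG     → -6
STORE 2 → (empty)
PUSH 12 → 12
DUP     → 12 12
SWAP    → 12 12
SUB     → 0
NEG     → 0
PUSH 4  → 0 4
LOAD 0  → 0 4 1
ROT     → 4 1 0
POP     → 4 1
OVER    → 4 1 4
DUP     → 4 1 4 4
ADD     → 4 1 8
OVER    → 4 1 8 1
DUP     → 4 1 8 1 1
MUL     → 4 1 8 1

-6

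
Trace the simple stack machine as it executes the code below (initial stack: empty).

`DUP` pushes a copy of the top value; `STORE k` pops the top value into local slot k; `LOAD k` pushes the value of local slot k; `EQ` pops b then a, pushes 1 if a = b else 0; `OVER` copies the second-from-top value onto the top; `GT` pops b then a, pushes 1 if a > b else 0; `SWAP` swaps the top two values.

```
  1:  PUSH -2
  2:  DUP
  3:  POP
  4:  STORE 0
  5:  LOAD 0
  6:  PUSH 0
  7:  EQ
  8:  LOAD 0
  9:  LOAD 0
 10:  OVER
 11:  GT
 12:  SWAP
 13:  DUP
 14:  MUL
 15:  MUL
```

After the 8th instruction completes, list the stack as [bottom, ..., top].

PUSH -2 : [-2]
DUP     : [-2, -2]
POP     : [-2]
STORE 0 : []
LOAD 0  : [-2]
PUSH 0  : [-2, 0]
EQ      : [0]
LOAD 0  : [0, -2]

[0, -2]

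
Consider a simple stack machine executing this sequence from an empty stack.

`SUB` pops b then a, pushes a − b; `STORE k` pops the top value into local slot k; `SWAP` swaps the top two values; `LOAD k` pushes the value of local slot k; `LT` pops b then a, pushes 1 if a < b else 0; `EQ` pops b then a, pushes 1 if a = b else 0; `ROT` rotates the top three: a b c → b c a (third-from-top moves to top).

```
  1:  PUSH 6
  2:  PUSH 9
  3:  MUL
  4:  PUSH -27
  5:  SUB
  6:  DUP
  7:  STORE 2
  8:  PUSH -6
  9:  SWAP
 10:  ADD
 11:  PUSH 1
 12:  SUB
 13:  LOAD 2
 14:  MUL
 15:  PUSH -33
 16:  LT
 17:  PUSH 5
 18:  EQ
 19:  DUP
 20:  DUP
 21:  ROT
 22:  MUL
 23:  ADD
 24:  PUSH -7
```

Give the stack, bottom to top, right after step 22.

PUSH 6   : [6]
PUSH 9   : [6, 9]
MUL      : [54]
PUSH -27 : [54, -27]
SUB      : [81]
DUP      : [81, 81]
STORE 2  : [81]
PUSH -6  : [81, -6]
SWAP     : [-6, 81]
ADD      : [75]
PUSH 1   : [75, 1]
SUB      : [74]
LOAD 2   : [74, 81]
MUL      : [5994]
PUSH -33 : [5994, -33]
LT       : [0]
PUSH 5   : [0, 5]
EQ       : [0]
DUP      : [0, 0]
DUP      : [0, 0, 0]
ROT      : [0, 0, 0]
MUL      : [0, 0]

[0, 0]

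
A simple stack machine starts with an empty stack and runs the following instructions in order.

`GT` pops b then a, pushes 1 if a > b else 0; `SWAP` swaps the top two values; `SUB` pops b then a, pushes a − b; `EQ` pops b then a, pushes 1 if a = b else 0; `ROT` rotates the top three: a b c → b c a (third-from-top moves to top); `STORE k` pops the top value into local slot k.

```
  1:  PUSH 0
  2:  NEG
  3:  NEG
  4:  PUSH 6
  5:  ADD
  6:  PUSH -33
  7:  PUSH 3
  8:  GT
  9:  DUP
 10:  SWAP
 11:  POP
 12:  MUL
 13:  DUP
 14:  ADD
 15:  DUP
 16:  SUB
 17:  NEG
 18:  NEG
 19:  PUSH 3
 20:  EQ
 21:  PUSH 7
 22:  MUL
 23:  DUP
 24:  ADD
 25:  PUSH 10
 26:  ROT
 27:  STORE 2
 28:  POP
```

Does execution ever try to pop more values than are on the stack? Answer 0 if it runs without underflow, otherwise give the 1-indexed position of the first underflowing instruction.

PUSH 0    0
NEG       0
NEG       0
PUSH 6    0 6
ADD       6
PUSH -33  6 -33
PUSH 3    6 -33 3
GT        6 0
DUP       6 0 0
SWAP      6 0 0
POP       6 0
MUL       0
DUP       0 0
ADD       0
DUP       0 0
SUB       0
NEG       0
NEG       0
PUSH 3    0 3
EQ        0
PUSH 7    0 7
MUL       0
DUP       0 0
ADD       0
PUSH 10   0 10
ROT  — needs 3 operands, stack has 2 → underflow

26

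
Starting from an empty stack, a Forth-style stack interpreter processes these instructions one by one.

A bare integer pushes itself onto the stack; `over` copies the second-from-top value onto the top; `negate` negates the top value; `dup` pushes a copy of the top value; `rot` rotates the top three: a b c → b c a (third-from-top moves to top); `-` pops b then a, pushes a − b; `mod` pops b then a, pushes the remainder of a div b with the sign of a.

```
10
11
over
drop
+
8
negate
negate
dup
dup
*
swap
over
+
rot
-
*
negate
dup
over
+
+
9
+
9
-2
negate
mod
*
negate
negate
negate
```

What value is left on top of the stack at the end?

10     → [10]
11     → [10, 11]
over   → [10, 11, 10]
drop   → [10, 11]
+      → [21]
8      → [21, 8]
negate → [21, -8]
negate → [21, 8]
dup    → [21, 8, 8]
dup    → [21, 8, 8, 8]
*      → [21, 8, 64]
swap   → [21, 64, 8]
over   → [21, 64, 8, 64]
+      → [21, 64, 72]
rot    → [64, 72, 21]
-      → [64, 51]
*      → [3264]
negate → [-3264]
dup    → [-3264, -3264]
over   → [-3264, -3264, -3264]
+      → [-3264, -6528]
+      → [-9792]
9      → [-9792, 9]
+      → [-9783]
9      → [-9783, 9]
-2     → [-9783, 9, -2]
negate → [-9783, 9, 2]
mod    → [-9783, 1]
*      → [-9783]
negate → [9783]
negate → [-9783]
negate → [9783]

9783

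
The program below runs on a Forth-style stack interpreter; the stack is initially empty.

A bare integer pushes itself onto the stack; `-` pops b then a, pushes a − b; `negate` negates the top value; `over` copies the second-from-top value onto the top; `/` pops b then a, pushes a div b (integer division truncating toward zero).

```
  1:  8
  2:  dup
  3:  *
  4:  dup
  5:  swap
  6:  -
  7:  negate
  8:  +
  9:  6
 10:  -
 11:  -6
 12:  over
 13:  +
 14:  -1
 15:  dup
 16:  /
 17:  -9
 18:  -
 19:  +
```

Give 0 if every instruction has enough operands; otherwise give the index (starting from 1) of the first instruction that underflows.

8       8
dup     8 8
*       64
dup     64 64
swap    64 64
-       0
negate  0
+  — needs 2 operands, stack has 1 → underflow

8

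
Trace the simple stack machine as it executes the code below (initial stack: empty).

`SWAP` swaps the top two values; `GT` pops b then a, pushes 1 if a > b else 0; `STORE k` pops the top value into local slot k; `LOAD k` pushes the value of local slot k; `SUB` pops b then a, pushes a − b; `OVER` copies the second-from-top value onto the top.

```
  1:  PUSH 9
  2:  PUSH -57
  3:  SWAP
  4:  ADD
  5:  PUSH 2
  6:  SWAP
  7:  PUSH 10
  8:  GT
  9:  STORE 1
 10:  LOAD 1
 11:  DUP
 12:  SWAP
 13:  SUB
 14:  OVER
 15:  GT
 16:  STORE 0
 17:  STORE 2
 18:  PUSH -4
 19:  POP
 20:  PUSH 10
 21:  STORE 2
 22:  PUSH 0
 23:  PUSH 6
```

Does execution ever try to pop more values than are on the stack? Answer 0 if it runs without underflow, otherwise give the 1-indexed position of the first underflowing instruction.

PUSH 9    9
PUSH -57  9 -57
SWAP      -57 9
ADD       -48
PUSH 2    -48 2
SWAP      2 -48
PUSH 10   2 -48 10
GT        2 0
STORE 1   2
LOAD 1    2 0
DUP       2 0 0
SWAP      2 0 0
SUB       2 0
OVER      2 0 2
GT        2 0
STORE 0   2
STORE 2   (empty)
PUSH -4   -4
POP       (empty)
PUSH 10   10
STORE 2   (empty)
PUSH 0    0
PUSH 6    0 6

0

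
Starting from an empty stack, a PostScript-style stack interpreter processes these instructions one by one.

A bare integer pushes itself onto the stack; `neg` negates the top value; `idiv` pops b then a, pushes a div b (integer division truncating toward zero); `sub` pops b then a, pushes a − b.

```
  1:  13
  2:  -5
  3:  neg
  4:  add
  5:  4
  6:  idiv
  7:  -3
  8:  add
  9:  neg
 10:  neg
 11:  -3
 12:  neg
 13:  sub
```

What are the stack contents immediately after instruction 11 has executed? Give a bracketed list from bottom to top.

[1, -3]

13   : [13]
-5   : [13, -5]
neg  : [13, 5]
add  : [18]
4    : [18, 4]
idiv : [4]
-3   : [4, -3]
add  : [1]
neg  : [-1]
neg  : [1]
-3   : [1, -3]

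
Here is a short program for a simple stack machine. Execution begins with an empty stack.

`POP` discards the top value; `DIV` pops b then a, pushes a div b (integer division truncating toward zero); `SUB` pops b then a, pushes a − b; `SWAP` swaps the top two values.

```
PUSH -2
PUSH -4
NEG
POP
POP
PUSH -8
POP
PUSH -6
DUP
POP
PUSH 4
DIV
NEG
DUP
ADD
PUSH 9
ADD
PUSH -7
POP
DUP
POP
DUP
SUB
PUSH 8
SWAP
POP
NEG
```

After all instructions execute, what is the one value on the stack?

PUSH -2 : -2
PUSH -4 : -2 -4
NEG     : -2 4
POP     : -2
POP     : (empty)
PUSH -8 : -8
POP     : (empty)
PUSH -6 : -6
DUP     : -6 -6
POP     : -6
PUSH 4  : -6 4
DIV     : -1
NEG     : 1
DUP     : 1 1
ADD     : 2
PUSH 9  : 2 9
ADD     : 11
PUSH -7 : 11 -7
POP     : 11
DUP     : 11 11
POP     : 11
DUP     : 11 11
SUB     : 0
PUSH 8  : 0 8
SWAP    : 8 0
POP     : 8
NEG     : -8

-8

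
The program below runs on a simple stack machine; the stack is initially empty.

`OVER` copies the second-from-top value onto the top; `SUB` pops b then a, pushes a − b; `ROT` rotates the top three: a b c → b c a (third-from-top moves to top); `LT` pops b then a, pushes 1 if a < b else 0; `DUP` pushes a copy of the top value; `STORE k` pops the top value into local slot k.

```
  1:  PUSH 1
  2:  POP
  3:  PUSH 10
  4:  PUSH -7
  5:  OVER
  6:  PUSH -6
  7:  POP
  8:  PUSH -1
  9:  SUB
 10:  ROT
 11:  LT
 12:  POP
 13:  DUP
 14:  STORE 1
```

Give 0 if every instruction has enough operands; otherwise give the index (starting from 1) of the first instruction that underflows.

0

PUSH 1   [1]
POP      []
PUSH 10  [10]
PUSH -7  [10, -7]
OVER     [10, -7, 10]
PUSH -6  [10, -7, 10, -6]
POP      [10, -7, 10]
PUSH -1  [10, -7, 10, -1]
SUB      [10, -7, 11]
ROT      [-7, 11, 10]
LT       [-7, 0]
POP      [-7]
DUP      [-7, -7]
STORE 1  [-7]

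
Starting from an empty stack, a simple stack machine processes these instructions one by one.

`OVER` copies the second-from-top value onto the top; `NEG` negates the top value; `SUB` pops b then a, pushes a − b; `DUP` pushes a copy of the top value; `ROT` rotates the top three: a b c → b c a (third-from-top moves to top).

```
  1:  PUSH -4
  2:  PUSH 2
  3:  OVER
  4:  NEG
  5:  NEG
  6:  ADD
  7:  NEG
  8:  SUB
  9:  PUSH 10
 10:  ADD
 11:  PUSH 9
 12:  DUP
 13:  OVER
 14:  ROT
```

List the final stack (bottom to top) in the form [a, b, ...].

[4, 9, 9, 9]

PUSH -4 -> -4
PUSH 2  -> -4 2
OVER    -> -4 2 -4
NEG     -> -4 2 4
NEG     -> -4 2 -4
ADD     -> -4 -2
NEG     -> -4 2
SUB     -> -6
PUSH 10 -> -6 10
ADD     -> 4
PUSH 9  -> 4 9
DUP     -> 4 9 9
OVER    -> 4 9 9 9
ROT     -> 4 9 9 9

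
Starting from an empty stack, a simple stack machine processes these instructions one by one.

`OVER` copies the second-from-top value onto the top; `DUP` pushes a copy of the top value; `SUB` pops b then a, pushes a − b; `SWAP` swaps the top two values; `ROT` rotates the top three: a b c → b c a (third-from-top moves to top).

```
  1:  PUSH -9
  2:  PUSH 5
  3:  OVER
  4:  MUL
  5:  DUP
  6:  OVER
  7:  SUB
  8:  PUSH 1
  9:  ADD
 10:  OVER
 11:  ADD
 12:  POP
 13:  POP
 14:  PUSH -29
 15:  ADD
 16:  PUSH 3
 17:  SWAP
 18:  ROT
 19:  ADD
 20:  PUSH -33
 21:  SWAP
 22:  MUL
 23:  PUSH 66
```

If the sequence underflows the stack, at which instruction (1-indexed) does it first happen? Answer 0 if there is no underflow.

18

PUSH -9  → [-9]
PUSH 5   → [-9, 5]
OVER     → [-9, 5, -9]
MUL      → [-9, -45]
DUP      → [-9, -45, -45]
OVER     → [-9, -45, -45, -45]
SUB      → [-9, -45, 0]
PUSH 1   → [-9, -45, 0, 1]
ADD      → [-9, -45, 1]
OVER     → [-9, -45, 1, -45]
ADD      → [-9, -45, -44]
POP      → [-9, -45]
POP      → [-9]
PUSH -29 → [-9, -29]
ADD      → [-38]
PUSH 3   → [-38, 3]
SWAP     → [3, -38]
ROT  — needs 3 operands, stack has 2 → underflow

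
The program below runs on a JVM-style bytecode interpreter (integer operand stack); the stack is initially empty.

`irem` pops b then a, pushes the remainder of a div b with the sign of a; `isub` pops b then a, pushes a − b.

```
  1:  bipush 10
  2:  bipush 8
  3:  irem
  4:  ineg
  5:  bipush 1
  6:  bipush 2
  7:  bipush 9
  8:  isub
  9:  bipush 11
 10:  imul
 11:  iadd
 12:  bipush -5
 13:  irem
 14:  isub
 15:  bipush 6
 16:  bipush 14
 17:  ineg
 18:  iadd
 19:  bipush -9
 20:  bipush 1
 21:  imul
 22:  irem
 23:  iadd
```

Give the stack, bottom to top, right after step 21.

bipush 10 -> [10]
bipush 8  -> [10, 8]
irem      -> [2]
ineg      -> [-2]
bipush 1  -> [-2, 1]
bipush 2  -> [-2, 1, 2]
bipush 9  -> [-2, 1, 2, 9]
isub      -> [-2, 1, -7]
bipush 11 -> [-2, 1, -7, 11]
imul      -> [-2, 1, -77]
iadd      -> [-2, -76]
bipush -5 -> [-2, -76, -5]
irem      -> [-2, -1]
isub      -> [-1]
bipush 6  -> [-1, 6]
bipush 14 -> [-1, 6, 14]
ineg      -> [-1, 6, -14]
iadd      -> [-1, -8]
bipush -9 -> [-1, -8, -9]
bipush 1  -> [-1, -8, -9, 1]
imul      -> [-1, -8, -9]

[-1, -8, -9]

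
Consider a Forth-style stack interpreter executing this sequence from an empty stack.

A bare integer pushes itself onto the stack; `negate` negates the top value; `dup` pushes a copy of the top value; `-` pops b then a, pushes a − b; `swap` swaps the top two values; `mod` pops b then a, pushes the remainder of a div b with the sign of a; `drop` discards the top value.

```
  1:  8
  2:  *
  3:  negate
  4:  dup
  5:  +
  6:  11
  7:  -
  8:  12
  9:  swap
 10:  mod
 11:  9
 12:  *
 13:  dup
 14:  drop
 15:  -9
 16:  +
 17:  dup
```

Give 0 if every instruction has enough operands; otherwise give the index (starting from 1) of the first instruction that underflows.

2

8 → [8]
*  — needs 2 operands, stack has 1 → underflow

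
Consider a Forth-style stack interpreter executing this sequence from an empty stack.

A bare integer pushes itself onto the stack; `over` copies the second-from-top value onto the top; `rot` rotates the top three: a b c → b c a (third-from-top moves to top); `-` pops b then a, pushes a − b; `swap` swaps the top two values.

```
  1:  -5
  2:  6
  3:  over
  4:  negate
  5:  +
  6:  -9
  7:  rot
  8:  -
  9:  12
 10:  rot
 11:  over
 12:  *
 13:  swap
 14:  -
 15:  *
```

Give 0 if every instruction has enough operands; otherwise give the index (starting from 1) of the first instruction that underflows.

0

-5     -> [-5]
6      -> [-5, 6]
over   -> [-5, 6, -5]
negate -> [-5, 6, 5]
+      -> [-5, 11]
-9     -> [-5, 11, -9]
rot    -> [11, -9, -5]
-      -> [11, -4]
12     -> [11, -4, 12]
rot    -> [-4, 12, 11]
over   -> [-4, 12, 11, 12]
*      -> [-4, 12, 132]
swap   -> [-4, 132, 12]
-      -> [-4, 120]
*      -> [-480]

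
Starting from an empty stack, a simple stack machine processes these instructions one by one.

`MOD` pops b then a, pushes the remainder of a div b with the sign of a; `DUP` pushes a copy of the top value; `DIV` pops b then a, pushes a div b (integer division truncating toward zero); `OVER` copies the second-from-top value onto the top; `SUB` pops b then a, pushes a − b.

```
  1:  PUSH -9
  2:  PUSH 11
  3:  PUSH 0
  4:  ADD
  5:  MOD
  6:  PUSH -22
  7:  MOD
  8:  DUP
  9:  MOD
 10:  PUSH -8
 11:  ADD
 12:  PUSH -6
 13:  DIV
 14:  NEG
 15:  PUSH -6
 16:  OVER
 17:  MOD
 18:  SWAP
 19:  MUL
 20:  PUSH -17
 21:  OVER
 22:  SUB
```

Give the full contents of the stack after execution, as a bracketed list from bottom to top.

[0, -17]

PUSH -9  → [-9]
PUSH 11  → [-9, 11]
PUSH 0   → [-9, 11, 0]
ADD      → [-9, 11]
MOD      → [-9]
PUSH -22 → [-9, -22]
MOD      → [-9]
DUP      → [-9, -9]
MOD      → [0]
PUSH -8  → [0, -8]
ADD      → [-8]
PUSH -6  → [-8, -6]
DIV      → [1]
NEG      → [-1]
PUSH -6  → [-1, -6]
OVER     → [-1, -6, -1]
MOD      → [-1, 0]
SWAP     → [0, -1]
MUL      → [0]
PUSH -17 → [0, -17]
OVER     → [0, -17, 0]
SUB      → [0, -17]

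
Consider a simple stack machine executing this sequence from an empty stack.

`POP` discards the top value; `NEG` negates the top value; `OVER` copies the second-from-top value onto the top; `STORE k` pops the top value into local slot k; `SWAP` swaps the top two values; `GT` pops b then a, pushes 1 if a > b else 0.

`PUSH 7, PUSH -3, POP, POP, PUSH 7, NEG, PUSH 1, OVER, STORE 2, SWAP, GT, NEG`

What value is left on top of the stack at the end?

-1

PUSH 7  -> 7
PUSH -3 -> 7 -3
POP     -> 7
POP     -> (empty)
PUSH 7  -> 7
NEG     -> -7
PUSH 1  -> -7 1
OVER    -> -7 1 -7
STORE 2 -> -7 1
SWAP    -> 1 -7
GT      -> 1
NEG     -> -1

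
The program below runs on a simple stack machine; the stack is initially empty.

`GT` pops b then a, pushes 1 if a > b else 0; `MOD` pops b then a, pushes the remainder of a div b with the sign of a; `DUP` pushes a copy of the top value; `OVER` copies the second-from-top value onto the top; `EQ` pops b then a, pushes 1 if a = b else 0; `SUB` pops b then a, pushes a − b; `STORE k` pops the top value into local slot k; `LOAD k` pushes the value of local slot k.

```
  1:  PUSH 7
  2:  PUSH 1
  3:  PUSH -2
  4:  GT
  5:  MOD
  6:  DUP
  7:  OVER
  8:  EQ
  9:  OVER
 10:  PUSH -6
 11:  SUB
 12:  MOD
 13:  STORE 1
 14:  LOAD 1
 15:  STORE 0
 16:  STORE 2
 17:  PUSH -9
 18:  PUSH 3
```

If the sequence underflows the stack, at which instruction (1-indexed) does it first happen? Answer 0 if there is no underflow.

0

PUSH 7  → 7
PUSH 1  → 7 1
PUSH -2 → 7 1 -2
GT      → 7 1
MOD     → 0
DUP     → 0 0
OVER    → 0 0 0
EQ      → 0 1
OVER    → 0 1 0
PUSH -6 → 0 1 0 -6
SUB     → 0 1 6
MOD     → 0 1
STORE 1 → 0
LOAD 1  → 0 1
STORE 0 → 0
STORE 2 → (empty)
PUSH -9 → -9
PUSH 3  → -9 3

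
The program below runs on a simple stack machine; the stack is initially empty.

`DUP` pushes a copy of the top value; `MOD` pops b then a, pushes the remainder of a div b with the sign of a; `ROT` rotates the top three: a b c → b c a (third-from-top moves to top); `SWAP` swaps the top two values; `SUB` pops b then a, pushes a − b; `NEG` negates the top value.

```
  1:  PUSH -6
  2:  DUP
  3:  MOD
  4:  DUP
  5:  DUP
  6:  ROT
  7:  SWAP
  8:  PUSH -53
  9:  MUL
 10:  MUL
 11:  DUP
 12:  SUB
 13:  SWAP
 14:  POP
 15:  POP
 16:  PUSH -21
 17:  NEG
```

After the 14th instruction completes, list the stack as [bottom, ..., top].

[0]

PUSH -6  : [-6]
DUP      : [-6, -6]
MOD      : [0]
DUP      : [0, 0]
DUP      : [0, 0, 0]
ROT      : [0, 0, 0]
SWAP     : [0, 0, 0]
PUSH -53 : [0, 0, 0, -53]
MUL      : [0, 0, 0]
MUL      : [0, 0]
DUP      : [0, 0, 0]
SUB      : [0, 0]
SWAP     : [0, 0]
POP      : [0]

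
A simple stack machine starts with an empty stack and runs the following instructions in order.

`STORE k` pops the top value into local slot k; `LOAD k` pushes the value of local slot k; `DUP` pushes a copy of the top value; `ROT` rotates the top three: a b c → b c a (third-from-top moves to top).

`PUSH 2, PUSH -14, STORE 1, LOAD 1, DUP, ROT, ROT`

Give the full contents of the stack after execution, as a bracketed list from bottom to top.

[-14, 2, -14]

PUSH 2   → 2
PUSH -14 → 2 -14
STORE 1  → 2
LOAD 1   → 2 -14
DUP      → 2 -14 -14
ROT      → -14 -14 2
ROT      → -14 2 -14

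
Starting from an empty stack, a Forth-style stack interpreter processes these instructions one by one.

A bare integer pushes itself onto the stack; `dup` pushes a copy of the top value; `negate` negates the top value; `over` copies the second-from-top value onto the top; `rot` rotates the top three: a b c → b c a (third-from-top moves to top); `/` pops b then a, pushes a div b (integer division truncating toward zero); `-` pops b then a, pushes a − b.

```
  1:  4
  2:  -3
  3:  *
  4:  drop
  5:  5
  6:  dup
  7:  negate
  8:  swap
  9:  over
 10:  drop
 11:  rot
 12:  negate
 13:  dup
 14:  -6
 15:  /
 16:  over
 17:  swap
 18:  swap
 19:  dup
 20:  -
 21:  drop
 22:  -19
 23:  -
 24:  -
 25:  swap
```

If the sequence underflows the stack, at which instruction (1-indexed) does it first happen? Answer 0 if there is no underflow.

4      -> [4]
-3     -> [4, -3]
*      -> [-12]
drop   -> []
5      -> [5]
dup    -> [5, 5]
negate -> [5, -5]
swap   -> [-5, 5]
over   -> [-5, 5, -5]
drop   -> [-5, 5]
rot  — needs 3 operands, stack has 2 → underflow

11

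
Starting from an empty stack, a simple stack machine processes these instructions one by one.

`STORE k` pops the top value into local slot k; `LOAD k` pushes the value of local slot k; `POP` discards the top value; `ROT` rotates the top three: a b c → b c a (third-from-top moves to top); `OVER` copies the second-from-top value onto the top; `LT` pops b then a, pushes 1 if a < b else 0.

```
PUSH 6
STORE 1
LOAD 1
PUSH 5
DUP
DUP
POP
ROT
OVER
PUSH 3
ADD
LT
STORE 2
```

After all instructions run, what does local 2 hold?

1

PUSH 6  -> [6]
STORE 1 -> []
LOAD 1  -> [6]
PUSH 5  -> [6, 5]
DUP     -> [6, 5, 5]
DUP     -> [6, 5, 5, 5]
POP     -> [6, 5, 5]
ROT     -> [5, 5, 6]
OVER    -> [5, 5, 6, 5]
PUSH 3  -> [5, 5, 6, 5, 3]
ADD     -> [5, 5, 6, 8]
LT      -> [5, 5, 1]
STORE 2 -> [5, 5]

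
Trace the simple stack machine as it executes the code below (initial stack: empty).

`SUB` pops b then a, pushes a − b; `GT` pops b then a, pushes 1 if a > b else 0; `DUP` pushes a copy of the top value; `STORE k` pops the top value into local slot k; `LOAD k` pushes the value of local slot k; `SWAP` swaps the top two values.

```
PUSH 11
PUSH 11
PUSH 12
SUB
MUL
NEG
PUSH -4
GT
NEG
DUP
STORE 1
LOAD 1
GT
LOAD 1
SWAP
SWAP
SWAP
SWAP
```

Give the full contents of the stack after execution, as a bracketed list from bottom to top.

PUSH 11 -> 11
PUSH 11 -> 11 11
PUSH 12 -> 11 11 12
SUB     -> 11 -1
MUL     -> -11
NEG     -> 11
PUSH -4 -> 11 -4
GT      -> 1
NEG     -> -1
DUP     -> -1 -1
STORE 1 -> -1
LOAD 1  -> -1 -1
GT      -> 0
LOAD 1  -> 0 -1
SWAP    -> -1 0
SWAP    -> 0 -1
SWAP    -> -1 0
SWAP    -> 0 -1

[0, -1]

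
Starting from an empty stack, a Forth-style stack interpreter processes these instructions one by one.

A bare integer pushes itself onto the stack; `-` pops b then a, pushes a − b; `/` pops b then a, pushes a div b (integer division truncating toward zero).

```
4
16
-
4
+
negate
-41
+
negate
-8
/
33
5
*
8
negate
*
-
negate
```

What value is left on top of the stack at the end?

4      -> 4
16     -> 4 16
-      -> -12
4      -> -12 4
+      -> -8
negate -> 8
-41    -> 8 -41
+      -> -33
negate -> 33
-8     -> 33 -8
/      -> -4
33     -> -4 33
5      -> -4 33 5
*      -> -4 165
8      -> -4 165 8
negate -> -4 165 -8
*      -> -4 -1320
-      -> 1316
negate -> -1316

-1316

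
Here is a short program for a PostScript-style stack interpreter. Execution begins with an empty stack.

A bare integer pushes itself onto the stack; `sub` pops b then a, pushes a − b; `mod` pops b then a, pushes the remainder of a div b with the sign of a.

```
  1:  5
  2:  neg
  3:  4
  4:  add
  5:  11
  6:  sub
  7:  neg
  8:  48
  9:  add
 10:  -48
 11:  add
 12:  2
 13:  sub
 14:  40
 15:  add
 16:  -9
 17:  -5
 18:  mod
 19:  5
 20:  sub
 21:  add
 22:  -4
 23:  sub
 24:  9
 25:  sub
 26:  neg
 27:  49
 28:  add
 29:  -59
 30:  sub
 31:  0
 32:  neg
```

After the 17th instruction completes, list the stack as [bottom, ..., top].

5   → 5
neg → -5
4   → -5 4
add → -1
11  → -1 11
sub → -12
neg → 12
48  → 12 48
add → 60
-48 → 60 -48
add → 12
2   → 12 2
sub → 10
40  → 10 40
add → 50
-9  → 50 -9
-5  → 50 -9 -5

[50, -9, -5]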